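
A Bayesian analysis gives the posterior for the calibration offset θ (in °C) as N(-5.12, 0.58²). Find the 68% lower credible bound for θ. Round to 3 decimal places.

Need L with P(θ ≥ L) = 0.68: L = -5.12 − z_{0.32}·0.58.
z = 0.468; L = -5.12 − 0.468 × 0.58 = -5.391.

-5.391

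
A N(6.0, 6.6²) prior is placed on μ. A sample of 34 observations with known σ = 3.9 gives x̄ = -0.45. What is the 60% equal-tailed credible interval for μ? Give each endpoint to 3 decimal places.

Posterior precision = 1/6.6² + 34/3.9² = 0.0230 + 2.2354 = 2.2583, so posterior SD = 0.6654.
Posterior mean = (6.0/6.6² + 34·-0.45/3.9²) / 2.2583 = -0.3844.
Interval: -0.3844 ± 0.842 × 0.6654 → [-0.944, 0.176].

[-0.944, 0.176]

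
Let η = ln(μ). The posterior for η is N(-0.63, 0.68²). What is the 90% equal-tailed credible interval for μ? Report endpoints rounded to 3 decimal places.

[0.174, 1.630]

On the log scale the 90% interval is -0.63 ± 1.645 × 0.68 = [-1.7485, 0.4885].
Exponentiate: [e^-1.7485, e^0.4885] = [0.174, 1.630].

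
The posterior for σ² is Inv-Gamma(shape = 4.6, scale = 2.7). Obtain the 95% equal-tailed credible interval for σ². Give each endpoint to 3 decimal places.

Inverse-Gamma(4.6, 2.7) quantiles: F⁻¹(0.025) and F⁻¹(0.975).
Equivalently, 1/σ² ~ Gamma(4.6, rate = 2.7); invert its 0.975 and 0.025 quantiles.
Posterior mean ≈ 0.750, SD ≈ 0.465; a Normal approximation gives roughly [-0.162, 1.662].
Exact: lower = 0.280; upper = 1.923.

[0.280, 1.923]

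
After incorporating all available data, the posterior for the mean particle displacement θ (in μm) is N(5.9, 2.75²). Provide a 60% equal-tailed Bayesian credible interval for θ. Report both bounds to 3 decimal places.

[3.586, 8.214]

The posterior is symmetric, so the 60% equal-tailed interval is θ = 5.9 ± z·2.75 with z = 0.842.
Half-width: 0.842 × 2.75 = 2.314.
5.9 − 2.314 = 3.586; 5.9 + 2.314 = 8.214.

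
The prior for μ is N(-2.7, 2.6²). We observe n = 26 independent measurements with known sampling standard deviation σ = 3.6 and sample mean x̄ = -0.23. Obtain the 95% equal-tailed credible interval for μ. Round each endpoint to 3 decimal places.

Posterior precision = 1/2.6² + 26/3.6² = 0.1479 + 2.0062 = 2.1541, so posterior SD = 0.6813.
Posterior mean = (-2.7/2.6² + 26·-0.23/3.6²) / 2.1541 = -0.3996.
Interval: -0.3996 ± 1.960 × 0.6813 → [-1.735, 0.936].

[-1.735, 0.936]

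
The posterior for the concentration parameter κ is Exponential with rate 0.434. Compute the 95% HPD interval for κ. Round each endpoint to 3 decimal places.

The exponential density is strictly decreasing on [0, ∞), so the HPD interval is anchored at 0: [0, q] with P(κ ≤ q) = 0.95.
q = −ln(1 − 0.95) / 0.434 = 2.9957 / 0.434 = 6.903.

[0.000, 6.903]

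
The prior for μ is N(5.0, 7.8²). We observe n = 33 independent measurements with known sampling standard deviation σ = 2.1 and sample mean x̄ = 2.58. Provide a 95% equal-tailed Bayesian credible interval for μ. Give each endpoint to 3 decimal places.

[1.870, 3.301]

Posterior precision = 1/7.8² + 33/2.1² = 0.0164 + 7.4830 = 7.4994, so posterior SD = 0.3652.
Posterior mean = (5.0/7.8² + 33·2.58/2.1²) / 7.4994 = 2.5853.
Interval: 2.5853 ± 1.960 × 0.3652 → [1.870, 3.301].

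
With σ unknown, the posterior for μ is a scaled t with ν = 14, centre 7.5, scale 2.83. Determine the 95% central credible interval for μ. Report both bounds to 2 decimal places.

The t_14 distribution is symmetric; the 95% interval is 7.5 ± t·2.83 with t_{0.975,14} = 2.145.
Half-width: 2.145 × 2.83 = 6.07.
7.5 − 6.07 = 1.43; 7.5 + 6.07 = 13.57.

[1.43, 13.57]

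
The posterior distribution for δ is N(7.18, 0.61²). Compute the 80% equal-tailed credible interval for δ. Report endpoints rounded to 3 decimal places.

[6.398, 7.962]

The posterior is symmetric, so the 80% equal-tailed interval is δ = 7.18 ± z·0.61 with z = 1.282.
Half-width: 1.282 × 0.61 = 0.782.
7.18 − 0.782 = 6.398; 7.18 + 0.782 = 7.962.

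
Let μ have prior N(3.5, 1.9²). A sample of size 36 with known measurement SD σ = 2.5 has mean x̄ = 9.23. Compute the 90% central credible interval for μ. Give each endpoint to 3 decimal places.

Posterior precision = 1/1.9² + 36/2.5² = 0.2770 + 5.7600 = 6.0370, so posterior SD = 0.4070.
Posterior mean = (3.5/1.9² + 36·9.23/2.5²) / 6.0370 = 8.9671.
Interval: 8.9671 ± 1.645 × 0.4070 → [8.298, 9.637].

[8.298, 9.637]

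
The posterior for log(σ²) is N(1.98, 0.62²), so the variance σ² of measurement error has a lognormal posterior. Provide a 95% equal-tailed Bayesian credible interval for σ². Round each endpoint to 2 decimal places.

On the log scale the 95% interval is 1.98 ± 1.960 × 0.62 = [0.7648, 3.1952].
Exponentiate: [e^0.7648, e^3.1952] = [2.15, 24.41].

[2.15, 24.41]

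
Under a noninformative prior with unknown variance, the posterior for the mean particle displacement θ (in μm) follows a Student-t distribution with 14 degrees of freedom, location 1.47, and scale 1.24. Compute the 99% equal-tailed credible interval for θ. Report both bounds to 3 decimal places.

[-2.221, 5.161]

The t_14 distribution is symmetric; the 99% interval is 1.47 ± t·1.24 with t_{0.995,14} = 2.977.
Half-width: 2.977 × 1.24 = 3.691.
1.47 − 3.691 = -2.221; 1.47 + 3.691 = 5.161.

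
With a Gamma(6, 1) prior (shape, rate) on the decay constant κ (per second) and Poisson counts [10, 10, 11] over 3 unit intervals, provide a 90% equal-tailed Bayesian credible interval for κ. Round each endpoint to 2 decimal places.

Posterior: Gamma(6+31, 1+3) = Gamma(37, 4) (shape, rate).
Equal-tailed 90% interval: Gamma(37, 4) quantiles at 0.05 and 0.95.
Posterior mean ≈ 9.25, SD ≈ 1.52; a Normal approximation gives roughly [6.75, 11.75].
Exact: lower = 6.90; upper = 11.89.

[6.90, 11.89]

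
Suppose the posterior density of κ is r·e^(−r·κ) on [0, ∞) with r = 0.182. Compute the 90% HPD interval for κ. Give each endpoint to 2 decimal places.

[0.00, 12.65]

The exponential density is strictly decreasing on [0, ∞), so the HPD interval is anchored at 0: [0, q] with P(κ ≤ q) = 0.90.
q = −ln(1 − 0.90) / 0.182 = 2.3026 / 0.182 = 12.65.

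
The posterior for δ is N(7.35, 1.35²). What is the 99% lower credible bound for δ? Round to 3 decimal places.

4.209

Need L with P(δ ≥ L) = 0.99: L = 7.35 − z_{0.01}·1.35.
z = 2.326; L = 7.35 − 2.326 × 1.35 = 4.209.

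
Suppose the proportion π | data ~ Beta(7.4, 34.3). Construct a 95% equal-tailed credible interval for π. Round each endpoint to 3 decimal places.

Posterior: Beta(7.4, 34.3).
Equal-tailed 95% interval: the 0.025 and 0.975 quantiles of Beta(7.4, 34.3).
Posterior mean ≈ 0.177, SD ≈ 0.058; a Normal approximation gives roughly [0.063, 0.292].
Exact: F⁻¹(0.025) = 0.079; F⁻¹(0.975) = 0.305.

[0.079, 0.305]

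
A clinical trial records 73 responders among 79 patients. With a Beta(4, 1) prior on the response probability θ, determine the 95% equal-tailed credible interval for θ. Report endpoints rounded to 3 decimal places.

[0.849, 0.965]

Posterior: Beta(4+73, 1+6) = Beta(77, 7).
Equal-tailed 95% interval: the 0.025 and 0.975 quantiles of Beta(77, 7).
Posterior mean ≈ 0.917, SD ≈ 0.030; a Normal approximation gives roughly [0.858, 0.975].
Exact: F⁻¹(0.025) = 0.849; F⁻¹(0.975) = 0.965.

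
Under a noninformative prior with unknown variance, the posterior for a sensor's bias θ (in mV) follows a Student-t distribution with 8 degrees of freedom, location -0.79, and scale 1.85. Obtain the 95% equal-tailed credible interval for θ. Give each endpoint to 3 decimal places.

The t_8 distribution is symmetric; the 95% interval is -0.79 ± t·1.85 with t_{0.975,8} = 2.306.
Half-width: 2.306 × 1.85 = 4.266.
-0.79 − 4.266 = -5.056; -0.79 + 4.266 = 3.476.

[-5.056, 3.476]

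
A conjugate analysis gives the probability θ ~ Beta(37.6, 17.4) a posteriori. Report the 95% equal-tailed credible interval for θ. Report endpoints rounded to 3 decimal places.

Posterior: Beta(37.6, 17.4).
Equal-tailed 95% interval: the 0.025 and 0.975 quantiles of Beta(37.6, 17.4).
Posterior mean ≈ 0.684, SD ≈ 0.062; a Normal approximation gives roughly [0.562, 0.805].
Exact: F⁻¹(0.025) = 0.556; F⁻¹(0.975) = 0.799.

[0.556, 0.799]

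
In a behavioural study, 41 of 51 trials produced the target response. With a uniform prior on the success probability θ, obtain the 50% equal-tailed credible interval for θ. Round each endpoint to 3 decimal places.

[0.757, 0.832]

Posterior: Beta(1+41, 1+10) = Beta(42, 11).
Equal-tailed 50% interval: the 0.25 and 0.75 quantiles of Beta(42, 11).
Posterior mean ≈ 0.792, SD ≈ 0.055; a Normal approximation gives roughly [0.755, 0.830].
Exact: F⁻¹(0.25) = 0.757; F⁻¹(0.75) = 0.832.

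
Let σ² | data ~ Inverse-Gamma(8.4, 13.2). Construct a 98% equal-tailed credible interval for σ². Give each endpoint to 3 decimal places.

Inverse-Gamma(8.4, 13.2) quantiles: F⁻¹(0.01) and F⁻¹(0.99).
Equivalently, 1/σ² ~ Gamma(8.4, rate = 13.2); invert its 0.99 and 0.01 quantiles.
Posterior mean ≈ 1.784, SD ≈ 0.705; a Normal approximation gives roughly [0.143, 3.424].
Exact: lower = 0.797; upper = 4.199.

[0.797, 4.199]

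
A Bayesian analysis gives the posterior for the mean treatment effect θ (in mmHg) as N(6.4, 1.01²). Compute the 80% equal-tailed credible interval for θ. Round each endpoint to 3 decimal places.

The posterior is symmetric, so the 80% equal-tailed interval is θ = 6.4 ± z·1.01 with z = 1.282.
Half-width: 1.282 × 1.01 = 1.294.
6.4 − 1.294 = 5.106; 6.4 + 1.294 = 7.694.

[5.106, 7.694]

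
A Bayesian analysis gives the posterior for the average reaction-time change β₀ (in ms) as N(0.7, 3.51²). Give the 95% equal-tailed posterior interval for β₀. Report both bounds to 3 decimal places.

The posterior is symmetric, so the 95% equal-tailed interval is β₀ = 0.7 ± z·3.51 with z = 1.960.
Half-width: 1.960 × 3.51 = 6.879.
0.7 − 6.879 = -6.179; 0.7 + 6.879 = 7.579.

[-6.179, 7.579]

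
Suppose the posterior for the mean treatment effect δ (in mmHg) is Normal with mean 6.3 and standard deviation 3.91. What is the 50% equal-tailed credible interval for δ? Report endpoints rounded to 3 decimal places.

[3.663, 8.937]

The posterior is symmetric, so the 50% equal-tailed interval is δ = 6.3 ± z·3.91 with z = 0.674.
Half-width: 0.674 × 3.91 = 2.637.
6.3 − 2.637 = 3.663; 6.3 + 2.637 = 8.937.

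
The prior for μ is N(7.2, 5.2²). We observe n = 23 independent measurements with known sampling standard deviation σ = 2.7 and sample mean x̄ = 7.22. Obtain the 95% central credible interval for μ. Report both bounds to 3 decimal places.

[6.123, 8.317]

Posterior precision = 1/5.2² + 23/2.7² = 0.0370 + 3.1550 = 3.1920, so posterior SD = 0.5597.
Posterior mean = (7.2/5.2² + 23·7.22/2.7²) / 3.1920 = 7.2198.
Interval: 7.2198 ± 1.960 × 0.5597 → [6.123, 8.317].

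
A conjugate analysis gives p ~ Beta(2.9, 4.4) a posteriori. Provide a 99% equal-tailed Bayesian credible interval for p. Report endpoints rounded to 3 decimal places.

[0.057, 0.829]

Posterior: Beta(2.9, 4.4).
Equal-tailed 99% interval: the 0.005 and 0.995 quantiles of Beta(2.9, 4.4).
Posterior mean ≈ 0.397, SD ≈ 0.170; a Normal approximation gives roughly [-0.040, 0.835].
Exact: F⁻¹(0.005) = 0.057; F⁻¹(0.995) = 0.829.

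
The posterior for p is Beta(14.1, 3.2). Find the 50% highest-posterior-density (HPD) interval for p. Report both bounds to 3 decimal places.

[0.791, 0.908]

The posterior is unimodal and skewed, so the HPD interval has equal density at both endpoints and is the shortest 50% interval.
Solving f(0.791) = f(0.908) with F(0.908) − F(0.791) = 0.50 gives [0.791, 0.908].
For comparison, the equal-tailed interval is [0.760, 0.883]; the HPD is narrower and shifted toward the mode.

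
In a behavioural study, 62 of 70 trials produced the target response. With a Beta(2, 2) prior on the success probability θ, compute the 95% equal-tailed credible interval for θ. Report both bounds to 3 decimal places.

Posterior: Beta(2+62, 2+8) = Beta(64, 10).
Equal-tailed 95% interval: the 0.025 and 0.975 quantiles of Beta(64, 10).
Posterior mean ≈ 0.865, SD ≈ 0.039; a Normal approximation gives roughly [0.787, 0.942].
Exact: F⁻¹(0.025) = 0.779; F⁻¹(0.975) = 0.932.

[0.779, 0.932]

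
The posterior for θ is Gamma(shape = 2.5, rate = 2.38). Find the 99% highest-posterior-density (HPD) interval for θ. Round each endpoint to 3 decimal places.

The posterior is unimodal and skewed, so the HPD interval has equal density at both endpoints and is the shortest 99% interval.
Solving f(0.021) = f(3.178) with F(3.178) − F(0.021) = 0.99 gives [0.021, 3.178].
For comparison, the equal-tailed interval is [0.087, 3.519]; the HPD is narrower and shifted toward the mode.

[0.021, 3.178]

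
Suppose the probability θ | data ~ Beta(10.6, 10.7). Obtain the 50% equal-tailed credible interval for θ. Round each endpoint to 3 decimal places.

[0.424, 0.571]

Posterior: Beta(10.6, 10.7).
Equal-tailed 50% interval: the 0.25 and 0.75 quantiles of Beta(10.6, 10.7).
Posterior mean ≈ 0.498, SD ≈ 0.106; a Normal approximation gives roughly [0.426, 0.569].
Exact: F⁻¹(0.25) = 0.424; F⁻¹(0.75) = 0.571.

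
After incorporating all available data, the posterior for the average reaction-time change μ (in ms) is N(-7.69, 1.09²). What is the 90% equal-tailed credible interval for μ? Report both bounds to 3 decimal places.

The posterior is symmetric, so the 90% equal-tailed interval is μ = -7.69 ± z·1.09 with z = 1.645.
Half-width: 1.645 × 1.09 = 1.793.
-7.69 − 1.793 = -9.483; -7.69 + 1.793 = -5.897.

[-9.483, -5.897]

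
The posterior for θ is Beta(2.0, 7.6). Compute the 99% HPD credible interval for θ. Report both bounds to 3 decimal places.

[0.002, 0.563]

The posterior is unimodal and skewed, so the HPD interval has equal density at both endpoints and is the shortest 99% interval.
Solving f(0.002) = f(0.563) with F(0.563) − F(0.002) = 0.99 gives [0.002, 0.563].
For comparison, the equal-tailed interval is [0.013, 0.603]; the HPD is narrower and shifted toward the mode.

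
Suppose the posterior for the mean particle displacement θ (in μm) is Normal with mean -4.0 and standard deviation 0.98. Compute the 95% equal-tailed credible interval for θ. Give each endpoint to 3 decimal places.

[-5.921, -2.079]

The posterior is symmetric, so the 95% equal-tailed interval is θ = -4.0 ± z·0.98 with z = 1.960.
Half-width: 1.960 × 0.98 = 1.921.
-4.0 − 1.921 = -5.921; -4.0 + 1.921 = -2.079.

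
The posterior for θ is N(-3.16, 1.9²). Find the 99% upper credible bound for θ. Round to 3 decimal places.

Need U with P(θ ≤ U) = 0.99: U = -3.16 + z_{0.01}·1.9.
z = 2.326; U = -3.16 + 2.326 × 1.9 = 1.260.

1.260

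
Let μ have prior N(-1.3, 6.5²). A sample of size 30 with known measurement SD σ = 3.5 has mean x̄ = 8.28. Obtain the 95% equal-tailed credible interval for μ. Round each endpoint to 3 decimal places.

[6.942, 9.435]

Posterior precision = 1/6.5² + 30/3.5² = 0.0237 + 2.4490 = 2.4726, so posterior SD = 0.6359.
Posterior mean = (-1.3/6.5² + 30·8.28/3.5²) / 2.4726 = 8.1883.
Interval: 8.1883 ± 1.960 × 0.6359 → [6.942, 9.435].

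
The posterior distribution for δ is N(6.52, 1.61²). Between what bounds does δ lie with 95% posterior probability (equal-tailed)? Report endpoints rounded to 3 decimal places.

[3.364, 9.676]

The posterior is symmetric, so the 95% equal-tailed interval is δ = 6.52 ± z·1.61 with z = 1.960.
Half-width: 1.960 × 1.61 = 3.156.
6.52 − 3.156 = 3.364; 6.52 + 3.156 = 9.676.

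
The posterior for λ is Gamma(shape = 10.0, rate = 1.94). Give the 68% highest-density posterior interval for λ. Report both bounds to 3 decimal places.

The posterior is unimodal and skewed, so the HPD interval has equal density at both endpoints and is the shortest 68% interval.
Solving f(3.255) = f(6.369) with F(6.369) − F(3.255) = 0.68 gives [3.255, 6.369].
For comparison, the equal-tailed interval is [3.559, 6.747]; the HPD is narrower and shifted toward the mode.

[3.255, 6.369]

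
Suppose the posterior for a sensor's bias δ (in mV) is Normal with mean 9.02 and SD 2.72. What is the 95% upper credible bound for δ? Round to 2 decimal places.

Need U with P(δ ≤ U) = 0.95: U = 9.02 + z_{0.05}·2.72.
z = 1.645; U = 9.02 + 1.645 × 2.72 = 13.49.

13.49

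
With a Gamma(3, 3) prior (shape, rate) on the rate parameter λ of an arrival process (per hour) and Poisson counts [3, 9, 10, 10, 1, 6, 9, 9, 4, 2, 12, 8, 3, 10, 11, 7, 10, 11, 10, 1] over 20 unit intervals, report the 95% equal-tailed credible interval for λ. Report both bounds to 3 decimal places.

Posterior: Gamma(3+146, 3+20) = Gamma(149, 23) (shape, rate).
Equal-tailed 95% interval: Gamma(149, 23) quantiles at 0.025 and 0.975.
Posterior mean ≈ 6.478, SD ≈ 0.531; a Normal approximation gives roughly [5.438, 7.518].
Exact: lower = 5.480; upper = 7.559.

[5.480, 7.559]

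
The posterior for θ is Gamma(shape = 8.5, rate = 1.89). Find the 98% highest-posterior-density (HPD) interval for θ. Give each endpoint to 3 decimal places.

[1.458, 8.414]

The posterior is unimodal and skewed, so the HPD interval has equal density at both endpoints and is the shortest 98% interval.
Solving f(1.458) = f(8.414) with F(8.414) − F(1.458) = 0.98 gives [1.458, 8.414].
For comparison, the equal-tailed interval is [1.695, 8.838]; the HPD is narrower and shifted toward the mode.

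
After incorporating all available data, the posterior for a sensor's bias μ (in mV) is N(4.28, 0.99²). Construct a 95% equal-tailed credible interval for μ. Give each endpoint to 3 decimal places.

[2.340, 6.220]

The posterior is symmetric, so the 95% equal-tailed interval is μ = 4.28 ± z·0.99 with z = 1.960.
Half-width: 1.960 × 0.99 = 1.940.
4.28 − 1.940 = 2.340; 4.28 + 1.940 = 6.220.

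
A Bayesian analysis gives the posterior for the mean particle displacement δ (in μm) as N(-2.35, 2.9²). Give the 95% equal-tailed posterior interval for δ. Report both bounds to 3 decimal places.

The posterior is symmetric, so the 95% equal-tailed interval is δ = -2.35 ± z·2.9 with z = 1.960.
Half-width: 1.960 × 2.9 = 5.684.
-2.35 − 5.684 = -8.034; -2.35 + 5.684 = 3.334.

[-8.034, 3.334]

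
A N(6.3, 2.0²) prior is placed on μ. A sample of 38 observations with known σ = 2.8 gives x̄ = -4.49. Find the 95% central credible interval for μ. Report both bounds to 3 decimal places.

Posterior precision = 1/2.0² + 38/2.8² = 0.2500 + 4.8469 = 5.0969, so posterior SD = 0.4429.
Posterior mean = (6.3/2.0² + 38·-4.49/2.8²) / 5.0969 = -3.9608.
Interval: -3.9608 ± 1.960 × 0.4429 → [-4.829, -3.093].

[-4.829, -3.093]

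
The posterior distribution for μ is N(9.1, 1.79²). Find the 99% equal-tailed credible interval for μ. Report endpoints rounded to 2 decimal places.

The posterior is symmetric, so the 99% equal-tailed interval is μ = 9.1 ± z·1.79 with z = 2.576.
Half-width: 2.576 × 1.79 = 4.61.
9.1 − 4.61 = 4.49; 9.1 + 4.61 = 13.71.

[4.49, 13.71]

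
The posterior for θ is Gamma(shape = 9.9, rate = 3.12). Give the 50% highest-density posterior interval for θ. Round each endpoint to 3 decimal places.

[2.250, 3.554]

The posterior is unimodal and skewed, so the HPD interval has equal density at both endpoints and is the shortest 50% interval.
Solving f(2.250) = f(3.554) with F(3.554) − F(2.250) = 0.50 gives [2.250, 3.554].
For comparison, the equal-tailed interval is [2.448, 3.783]; the HPD is narrower and shifted toward the mode.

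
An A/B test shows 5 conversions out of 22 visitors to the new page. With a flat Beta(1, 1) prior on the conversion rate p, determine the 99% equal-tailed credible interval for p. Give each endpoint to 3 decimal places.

Posterior: Beta(1+5, 1+17) = Beta(6, 18).
Equal-tailed 99% interval: the 0.005 and 0.995 quantiles of Beta(6, 18).
Posterior mean ≈ 0.250, SD ≈ 0.087; a Normal approximation gives roughly [0.027, 0.473].
Exact: F⁻¹(0.005) = 0.073; F⁻¹(0.995) = 0.502.

[0.073, 0.502]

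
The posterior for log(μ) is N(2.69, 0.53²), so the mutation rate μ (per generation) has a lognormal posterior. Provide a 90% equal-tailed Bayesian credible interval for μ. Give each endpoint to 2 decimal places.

On the log scale the 90% interval is 2.69 ± 1.645 × 0.53 = [1.8182, 3.5618].
Exponentiate: [e^1.8182, e^3.5618] = [6.16, 35.23].

[6.16, 35.23]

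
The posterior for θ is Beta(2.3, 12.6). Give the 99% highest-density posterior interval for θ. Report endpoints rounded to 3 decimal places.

[0.003, 0.421]

The posterior is unimodal and skewed, so the HPD interval has equal density at both endpoints and is the shortest 99% interval.
Solving f(0.003) = f(0.421) with F(0.421) − F(0.003) = 0.99 gives [0.003, 0.421].
For comparison, the equal-tailed interval is [0.012, 0.455]; the HPD is narrower and shifted toward the mode.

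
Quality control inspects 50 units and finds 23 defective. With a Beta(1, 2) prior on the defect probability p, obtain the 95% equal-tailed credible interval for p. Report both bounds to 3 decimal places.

Posterior: Beta(1+23, 2+27) = Beta(24, 29).
Equal-tailed 95% interval: the 0.025 and 0.975 quantiles of Beta(24, 29).
Posterior mean ≈ 0.453, SD ≈ 0.068; a Normal approximation gives roughly [0.320, 0.586].
Exact: F⁻¹(0.025) = 0.322; F⁻¹(0.975) = 0.587.

[0.322, 0.587]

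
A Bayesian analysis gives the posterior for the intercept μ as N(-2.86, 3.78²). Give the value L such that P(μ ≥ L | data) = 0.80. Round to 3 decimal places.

Need L with P(μ ≥ L) = 0.80: L = -2.86 − z_{0.2}·3.78.
z = 0.842; L = -2.86 − 0.842 × 3.78 = -6.041.

-6.041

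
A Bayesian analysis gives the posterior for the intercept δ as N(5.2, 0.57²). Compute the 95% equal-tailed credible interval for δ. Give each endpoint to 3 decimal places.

[4.083, 6.317]

The posterior is symmetric, so the 95% equal-tailed interval is δ = 5.2 ± z·0.57 with z = 1.960.
Half-width: 1.960 × 0.57 = 1.117.
5.2 − 1.117 = 4.083; 5.2 + 1.117 = 6.317.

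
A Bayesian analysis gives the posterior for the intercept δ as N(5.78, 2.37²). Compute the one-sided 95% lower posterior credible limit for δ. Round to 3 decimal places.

Need L with P(δ ≥ L) = 0.95: L = 5.78 − z_{0.05}·2.37.
z = 1.645; L = 5.78 − 1.645 × 2.37 = 1.882.

1.882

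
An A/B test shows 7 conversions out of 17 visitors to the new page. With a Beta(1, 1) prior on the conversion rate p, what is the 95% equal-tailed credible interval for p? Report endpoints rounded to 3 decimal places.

Posterior: Beta(1+7, 1+10) = Beta(8, 11).
Equal-tailed 95% interval: the 0.025 and 0.975 quantiles of Beta(8, 11).
Posterior mean ≈ 0.421, SD ≈ 0.110; a Normal approximation gives roughly [0.205, 0.637].
Exact: F⁻¹(0.025) = 0.215; F⁻¹(0.975) = 0.643.

[0.215, 0.643]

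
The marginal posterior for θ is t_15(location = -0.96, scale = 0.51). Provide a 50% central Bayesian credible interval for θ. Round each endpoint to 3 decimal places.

The t_15 distribution is symmetric; the 50% interval is -0.96 ± t·0.51 with t_{0.75,15} = 0.691.
Half-width: 0.691 × 0.51 = 0.353.
-0.96 − 0.353 = -1.313; -0.96 + 0.353 = -0.607.

[-1.313, -0.607]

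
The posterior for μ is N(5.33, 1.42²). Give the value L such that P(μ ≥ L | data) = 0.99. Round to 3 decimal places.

2.027

Need L with P(μ ≥ L) = 0.99: L = 5.33 − z_{0.01}·1.42.
z = 2.326; L = 5.33 − 2.326 × 1.42 = 2.027.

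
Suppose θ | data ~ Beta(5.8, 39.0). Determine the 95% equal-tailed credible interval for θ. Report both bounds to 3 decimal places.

Posterior: Beta(5.8, 39.0).
Equal-tailed 95% interval: the 0.025 and 0.975 quantiles of Beta(5.8, 39.0).
Posterior mean ≈ 0.129, SD ≈ 0.050; a Normal approximation gives roughly [0.032, 0.227].
Exact: F⁻¹(0.025) = 0.049; F⁻¹(0.975) = 0.241.

[0.049, 0.241]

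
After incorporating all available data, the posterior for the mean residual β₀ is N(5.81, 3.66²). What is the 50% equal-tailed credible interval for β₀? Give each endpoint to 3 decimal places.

[3.341, 8.279]

The posterior is symmetric, so the 50% equal-tailed interval is β₀ = 5.81 ± z·3.66 with z = 0.674.
Half-width: 0.674 × 3.66 = 2.469.
5.81 − 2.469 = 3.341; 5.81 + 2.469 = 8.279.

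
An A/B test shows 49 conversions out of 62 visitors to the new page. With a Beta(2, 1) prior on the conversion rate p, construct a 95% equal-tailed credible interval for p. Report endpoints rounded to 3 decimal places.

[0.678, 0.875]

Posterior: Beta(2+49, 1+13) = Beta(51, 14).
Equal-tailed 95% interval: the 0.025 and 0.975 quantiles of Beta(51, 14).
Posterior mean ≈ 0.785, SD ≈ 0.051; a Normal approximation gives roughly [0.685, 0.884].
Exact: F⁻¹(0.025) = 0.678; F⁻¹(0.975) = 0.875.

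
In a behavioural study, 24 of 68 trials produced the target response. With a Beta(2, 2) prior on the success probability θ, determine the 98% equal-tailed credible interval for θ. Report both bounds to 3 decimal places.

[0.237, 0.496]

Posterior: Beta(2+24, 2+44) = Beta(26, 46).
Equal-tailed 98% interval: the 0.01 and 0.99 quantiles of Beta(26, 46).
Posterior mean ≈ 0.361, SD ≈ 0.056; a Normal approximation gives roughly [0.230, 0.492].
Exact: F⁻¹(0.01) = 0.237; F⁻¹(0.99) = 0.496.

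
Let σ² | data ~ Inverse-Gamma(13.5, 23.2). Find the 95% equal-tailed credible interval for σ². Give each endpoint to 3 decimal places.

[1.074, 3.184]

Inverse-Gamma(13.5, 23.2) quantiles: F⁻¹(0.025) and F⁻¹(0.975).
Equivalently, 1/σ² ~ Gamma(13.5, rate = 23.2); invert its 0.975 and 0.025 quantiles.
Posterior mean ≈ 1.856, SD ≈ 0.547; a Normal approximation gives roughly [0.783, 2.929].
Exact: lower = 1.074; upper = 3.184.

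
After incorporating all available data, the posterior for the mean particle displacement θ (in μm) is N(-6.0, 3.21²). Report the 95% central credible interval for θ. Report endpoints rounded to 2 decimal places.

The posterior is symmetric, so the 95% equal-tailed interval is θ = -6.0 ± z·3.21 with z = 1.960.
Half-width: 1.960 × 3.21 = 6.29.
-6.0 − 6.29 = -12.29; -6.0 + 6.29 = 0.29.

[-12.29, 0.29]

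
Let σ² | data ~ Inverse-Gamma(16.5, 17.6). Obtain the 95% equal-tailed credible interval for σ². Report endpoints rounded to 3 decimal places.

[0.694, 1.848]

Inverse-Gamma(16.5, 17.6) quantiles: F⁻¹(0.025) and F⁻¹(0.975).
Equivalently, 1/σ² ~ Gamma(16.5, rate = 17.6); invert its 0.975 and 0.025 quantiles.
Posterior mean ≈ 1.135, SD ≈ 0.298; a Normal approximation gives roughly [0.551, 1.720].
Exact: lower = 0.694; upper = 1.848.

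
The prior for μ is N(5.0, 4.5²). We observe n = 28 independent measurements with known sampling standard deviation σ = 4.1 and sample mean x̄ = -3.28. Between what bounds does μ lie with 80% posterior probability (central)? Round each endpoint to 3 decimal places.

[-4.020, -2.063]

Posterior precision = 1/4.5² + 28/4.1² = 0.0494 + 1.6657 = 1.7151, so posterior SD = 0.7636.
Posterior mean = (5.0/4.5² + 28·-3.28/4.1²) / 1.7151 = -3.0416.
Interval: -3.0416 ± 1.282 × 0.7636 → [-4.020, -2.063].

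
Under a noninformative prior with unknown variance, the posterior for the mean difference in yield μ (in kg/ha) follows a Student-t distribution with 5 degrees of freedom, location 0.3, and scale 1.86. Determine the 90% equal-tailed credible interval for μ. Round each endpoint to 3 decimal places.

The t_5 distribution is symmetric; the 90% interval is 0.3 ± t·1.86 with t_{0.95,5} = 2.015.
Half-width: 2.015 × 1.86 = 3.748.
0.3 − 3.748 = -3.448; 0.3 + 3.748 = 4.048.

[-3.448, 4.048]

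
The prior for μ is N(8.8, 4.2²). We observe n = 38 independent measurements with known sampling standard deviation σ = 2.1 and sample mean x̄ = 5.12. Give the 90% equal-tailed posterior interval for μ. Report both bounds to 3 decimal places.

[4.586, 5.703]

Posterior precision = 1/4.2² + 38/2.1² = 0.0567 + 8.6168 = 8.6735, so posterior SD = 0.3395.
Posterior mean = (8.8/4.2² + 38·5.12/2.1²) / 8.6735 = 5.1441.
Interval: 5.1441 ± 1.645 × 0.3395 → [4.586, 5.703].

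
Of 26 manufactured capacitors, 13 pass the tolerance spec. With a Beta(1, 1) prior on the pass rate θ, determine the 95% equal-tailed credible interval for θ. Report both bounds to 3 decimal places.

[0.319, 0.681]

Posterior: Beta(1+13, 1+13) = Beta(14, 14).
Equal-tailed 95% interval: the 0.025 and 0.975 quantiles of Beta(14, 14).
Posterior mean ≈ 0.500, SD ≈ 0.093; a Normal approximation gives roughly [0.318, 0.682].
Exact: F⁻¹(0.025) = 0.319; F⁻¹(0.975) = 0.681.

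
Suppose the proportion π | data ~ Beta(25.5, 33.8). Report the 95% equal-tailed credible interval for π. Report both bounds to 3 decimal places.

[0.308, 0.557]

Posterior: Beta(25.5, 33.8).
Equal-tailed 95% interval: the 0.025 and 0.975 quantiles of Beta(25.5, 33.8).
Posterior mean ≈ 0.430, SD ≈ 0.064; a Normal approximation gives roughly [0.305, 0.555].
Exact: F⁻¹(0.025) = 0.308; F⁻¹(0.975) = 0.557.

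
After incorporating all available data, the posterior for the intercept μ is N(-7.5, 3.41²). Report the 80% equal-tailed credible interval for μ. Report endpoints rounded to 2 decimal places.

The posterior is symmetric, so the 80% equal-tailed interval is μ = -7.5 ± z·3.41 with z = 1.282.
Half-width: 1.282 × 3.41 = 4.37.
-7.5 − 4.37 = -11.87; -7.5 + 4.37 = -3.13.

[-11.87, -3.13]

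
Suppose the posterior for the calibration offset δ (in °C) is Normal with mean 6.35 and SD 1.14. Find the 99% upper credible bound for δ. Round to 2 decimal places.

9.00

Need U with P(δ ≤ U) = 0.99: U = 6.35 + z_{0.01}·1.14.
z = 2.326; U = 6.35 + 2.326 × 1.14 = 9.00.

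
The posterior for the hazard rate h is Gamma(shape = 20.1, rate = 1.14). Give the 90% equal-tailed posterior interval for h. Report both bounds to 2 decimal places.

Posterior: Gamma(shape 20.1, rate 1.14).
Equal-tailed 90% interval: Gamma(20.1, 1.14) quantiles at 0.05 and 0.95.
Posterior mean ≈ 17.63, SD ≈ 3.93; a Normal approximation gives roughly [11.16, 24.10].
Exact: lower = 11.70; upper = 24.56.

[11.70, 24.56]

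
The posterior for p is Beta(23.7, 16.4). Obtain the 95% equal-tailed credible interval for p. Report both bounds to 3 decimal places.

[0.437, 0.736]

Posterior: Beta(23.7, 16.4).
Equal-tailed 95% interval: the 0.025 and 0.975 quantiles of Beta(23.7, 16.4).
Posterior mean ≈ 0.591, SD ≈ 0.077; a Normal approximation gives roughly [0.441, 0.741].
Exact: F⁻¹(0.025) = 0.437; F⁻¹(0.975) = 0.736.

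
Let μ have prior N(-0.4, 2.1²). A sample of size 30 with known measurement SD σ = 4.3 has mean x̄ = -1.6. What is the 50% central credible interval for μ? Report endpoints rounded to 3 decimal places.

Posterior precision = 1/2.1² + 30/4.3² = 0.2268 + 1.6225 = 1.8493, so posterior SD = 0.7354.
Posterior mean = (-0.4/2.1² + 30·-1.6/4.3²) / 1.8493 = -1.4529.
Interval: -1.4529 ± 0.674 × 0.7354 → [-1.949, -0.957].

[-1.949, -0.957]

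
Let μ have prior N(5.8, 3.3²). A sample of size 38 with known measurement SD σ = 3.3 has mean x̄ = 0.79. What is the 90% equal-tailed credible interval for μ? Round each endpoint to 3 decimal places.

Posterior precision = 1/3.3² + 38/3.3² = 0.0918 + 3.4894 = 3.5813, so posterior SD = 0.5284.
Posterior mean = (5.8/3.3² + 38·0.79/3.3²) / 3.5813 = 0.9185.
Interval: 0.9185 ± 1.645 × 0.5284 → [0.049, 1.788].

[0.049, 1.788]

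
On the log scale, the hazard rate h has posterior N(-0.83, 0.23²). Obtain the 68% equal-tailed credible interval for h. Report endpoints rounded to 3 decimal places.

[0.347, 0.548]

On the log scale the 68% interval is -0.83 ± 0.994 × 0.23 = [-1.0587, -0.6013].
Exponentiate: [e^-1.0587, e^-0.6013] = [0.347, 0.548].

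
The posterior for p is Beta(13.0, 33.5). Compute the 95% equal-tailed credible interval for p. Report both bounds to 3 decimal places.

Posterior: Beta(13.0, 33.5).
Equal-tailed 95% interval: the 0.025 and 0.975 quantiles of Beta(13.0, 33.5).
Posterior mean ≈ 0.280, SD ≈ 0.065; a Normal approximation gives roughly [0.152, 0.407].
Exact: F⁻¹(0.025) = 0.162; F⁻¹(0.975) = 0.415.

[0.162, 0.415]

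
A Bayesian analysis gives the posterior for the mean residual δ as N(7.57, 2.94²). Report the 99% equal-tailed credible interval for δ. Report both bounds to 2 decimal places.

The posterior is symmetric, so the 99% equal-tailed interval is δ = 7.57 ± z·2.94 with z = 2.576.
Half-width: 2.576 × 2.94 = 7.57.
7.57 − 7.57 = 0.00; 7.57 + 7.57 = 15.14.

[0.00, 15.14]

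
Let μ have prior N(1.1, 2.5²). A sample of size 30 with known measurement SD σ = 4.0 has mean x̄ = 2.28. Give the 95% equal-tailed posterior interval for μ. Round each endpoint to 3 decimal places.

Posterior precision = 1/2.5² + 30/4.0² = 0.1600 + 1.8750 = 2.0350, so posterior SD = 0.7010.
Posterior mean = (1.1/2.5² + 30·2.28/4.0²) / 2.0350 = 2.1872.
Interval: 2.1872 ± 1.960 × 0.7010 → [0.813, 3.561].

[0.813, 3.561]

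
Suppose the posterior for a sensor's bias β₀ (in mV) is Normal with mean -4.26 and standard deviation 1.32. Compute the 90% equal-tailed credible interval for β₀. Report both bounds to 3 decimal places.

[-6.431, -2.089]

The posterior is symmetric, so the 90% equal-tailed interval is β₀ = -4.26 ± z·1.32 with z = 1.645.
Half-width: 1.645 × 1.32 = 2.171.
-4.26 − 2.171 = -6.431; -4.26 + 2.171 = -2.089.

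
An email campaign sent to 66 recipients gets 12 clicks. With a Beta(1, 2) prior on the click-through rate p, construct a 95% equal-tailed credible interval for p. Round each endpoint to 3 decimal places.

[0.106, 0.288]

Posterior: Beta(1+12, 2+54) = Beta(13, 56).
Equal-tailed 95% interval: the 0.025 and 0.975 quantiles of Beta(13, 56).
Posterior mean ≈ 0.188, SD ≈ 0.047; a Normal approximation gives roughly [0.097, 0.280].
Exact: F⁻¹(0.025) = 0.106; F⁻¹(0.975) = 0.288.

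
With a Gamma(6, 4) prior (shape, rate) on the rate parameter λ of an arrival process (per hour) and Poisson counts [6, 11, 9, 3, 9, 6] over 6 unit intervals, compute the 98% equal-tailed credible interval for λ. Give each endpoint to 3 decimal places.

[3.503, 6.790]

Posterior: Gamma(6+44, 4+6) = Gamma(50, 10) (shape, rate).
Equal-tailed 98% interval: Gamma(50, 10) quantiles at 0.01 and 0.99.
Posterior mean ≈ 5.000, SD ≈ 0.707; a Normal approximation gives roughly [3.355, 6.645].
Exact: lower = 3.503; upper = 6.790.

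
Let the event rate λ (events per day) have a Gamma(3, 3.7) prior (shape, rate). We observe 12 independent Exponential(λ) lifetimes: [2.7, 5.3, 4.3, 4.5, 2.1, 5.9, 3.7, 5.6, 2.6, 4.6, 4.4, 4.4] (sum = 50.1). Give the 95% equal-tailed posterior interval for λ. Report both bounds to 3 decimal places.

[0.156, 0.437]

Posterior: Gamma(3+12, 3.7+50.1) = Gamma(15, 53.8) (shape, rate).
Equal-tailed 95% interval: Gamma(15, 53.8) quantiles at 0.025 and 0.975.
Posterior mean ≈ 0.279, SD ≈ 0.072; a Normal approximation gives roughly [0.138, 0.420].
Exact: lower = 0.156; upper = 0.437.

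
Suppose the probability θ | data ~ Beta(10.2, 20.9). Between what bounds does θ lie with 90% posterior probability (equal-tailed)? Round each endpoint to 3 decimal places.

Posterior: Beta(10.2, 20.9).
Equal-tailed 90% interval: the 0.05 and 0.95 quantiles of Beta(10.2, 20.9).
Posterior mean ≈ 0.328, SD ≈ 0.083; a Normal approximation gives roughly [0.192, 0.464].
Exact: F⁻¹(0.05) = 0.198; F⁻¹(0.95) = 0.471.

[0.198, 0.471]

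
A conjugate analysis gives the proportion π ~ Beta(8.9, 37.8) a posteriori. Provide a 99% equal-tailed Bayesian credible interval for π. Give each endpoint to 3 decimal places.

Posterior: Beta(8.9, 37.8).
Equal-tailed 99% interval: the 0.005 and 0.995 quantiles of Beta(8.9, 37.8).
Posterior mean ≈ 0.191, SD ≈ 0.057; a Normal approximation gives roughly [0.044, 0.337].
Exact: F⁻¹(0.005) = 0.071; F⁻¹(0.995) = 0.358.

[0.071, 0.358]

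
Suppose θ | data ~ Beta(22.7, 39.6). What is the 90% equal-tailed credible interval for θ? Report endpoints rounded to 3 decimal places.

Posterior: Beta(22.7, 39.6).
Equal-tailed 90% interval: the 0.05 and 0.95 quantiles of Beta(22.7, 39.6).
Posterior mean ≈ 0.364, SD ≈ 0.060; a Normal approximation gives roughly [0.265, 0.464].
Exact: F⁻¹(0.05) = 0.267; F⁻¹(0.95) = 0.466.

[0.267, 0.466]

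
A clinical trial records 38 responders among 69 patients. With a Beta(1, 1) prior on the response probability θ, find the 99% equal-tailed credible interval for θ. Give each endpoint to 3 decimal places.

[0.398, 0.696]

Posterior: Beta(1+38, 1+31) = Beta(39, 32).
Equal-tailed 99% interval: the 0.005 and 0.995 quantiles of Beta(39, 32).
Posterior mean ≈ 0.549, SD ≈ 0.059; a Normal approximation gives roughly [0.398, 0.700].
Exact: F⁻¹(0.005) = 0.398; F⁻¹(0.995) = 0.696.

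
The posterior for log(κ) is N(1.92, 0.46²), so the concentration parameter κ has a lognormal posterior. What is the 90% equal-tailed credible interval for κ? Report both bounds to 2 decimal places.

On the log scale the 90% interval is 1.92 ± 1.645 × 0.46 = [1.1634, 2.6766].
Exponentiate: [e^1.1634, e^2.6766] = [3.20, 14.54].

[3.20, 14.54]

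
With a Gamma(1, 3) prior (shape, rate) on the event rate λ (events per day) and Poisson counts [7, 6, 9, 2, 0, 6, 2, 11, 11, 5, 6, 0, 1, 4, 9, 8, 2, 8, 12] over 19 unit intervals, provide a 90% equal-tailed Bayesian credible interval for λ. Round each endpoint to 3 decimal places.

[4.243, 5.809]

Posterior: Gamma(1+109, 3+19) = Gamma(110, 22) (shape, rate).
Equal-tailed 90% interval: Gamma(110, 22) quantiles at 0.05 and 0.95.
Posterior mean ≈ 5.000, SD ≈ 0.477; a Normal approximation gives roughly [4.216, 5.784].
Exact: lower = 4.243; upper = 5.809.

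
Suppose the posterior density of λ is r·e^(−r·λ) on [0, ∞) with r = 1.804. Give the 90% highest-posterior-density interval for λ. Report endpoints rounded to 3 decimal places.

The exponential density is strictly decreasing on [0, ∞), so the HPD interval is anchored at 0: [0, q] with P(λ ≤ q) = 0.90.
q = −ln(1 − 0.90) / 1.804 = 2.3026 / 1.804 = 1.276.

[0.000, 1.276]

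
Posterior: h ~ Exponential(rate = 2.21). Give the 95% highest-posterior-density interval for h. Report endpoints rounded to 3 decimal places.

The exponential density is strictly decreasing on [0, ∞), so the HPD interval is anchored at 0: [0, q] with P(h ≤ q) = 0.95.
q = −ln(1 − 0.95) / 2.21 = 2.9957 / 2.21 = 1.356.

[0.000, 1.356]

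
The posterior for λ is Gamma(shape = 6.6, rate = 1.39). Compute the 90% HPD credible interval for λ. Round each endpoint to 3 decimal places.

The posterior is unimodal and skewed, so the HPD interval has equal density at both endpoints and is the shortest 90% interval.
Solving f(1.812) = f(7.574) with F(7.574) − F(1.812) = 0.90 gives [1.812, 7.574].
For comparison, the equal-tailed interval is [2.168, 8.139]; the HPD is narrower and shifted toward the mode.

[1.812, 7.574]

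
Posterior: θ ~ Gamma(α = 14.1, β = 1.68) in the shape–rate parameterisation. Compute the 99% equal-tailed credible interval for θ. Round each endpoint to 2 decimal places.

Posterior: Gamma(shape 14.1, rate 1.68).
Equal-tailed 99% interval: Gamma(14.1, 1.68) quantiles at 0.005 and 0.995.
Posterior mean ≈ 8.39, SD ≈ 2.24; a Normal approximation gives roughly [2.64, 14.15].
Exact: lower = 3.75; upper = 15.26.

[3.75, 15.26]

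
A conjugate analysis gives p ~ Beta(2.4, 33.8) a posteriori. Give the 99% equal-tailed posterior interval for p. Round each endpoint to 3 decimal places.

[0.005, 0.211]

Posterior: Beta(2.4, 33.8).
Equal-tailed 99% interval: the 0.005 and 0.995 quantiles of Beta(2.4, 33.8).
Posterior mean ≈ 0.066, SD ≈ 0.041; a Normal approximation gives roughly [-0.039, 0.171].
Exact: F⁻¹(0.005) = 0.005; F⁻¹(0.995) = 0.211.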